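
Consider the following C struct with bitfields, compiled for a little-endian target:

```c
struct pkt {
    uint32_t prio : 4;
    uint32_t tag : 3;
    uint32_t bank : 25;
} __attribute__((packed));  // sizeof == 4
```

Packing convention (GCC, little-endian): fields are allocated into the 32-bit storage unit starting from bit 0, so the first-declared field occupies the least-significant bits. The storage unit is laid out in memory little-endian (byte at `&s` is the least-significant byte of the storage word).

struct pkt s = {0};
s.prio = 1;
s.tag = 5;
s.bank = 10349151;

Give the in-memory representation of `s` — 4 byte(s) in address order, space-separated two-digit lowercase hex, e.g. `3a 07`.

prio (4b) val=1 bits=0x1 at bit 0: 0x00000001
tag (3b) val=5 bits=0x5 at bit 4: 0x00000051
bank (25b) val=10349151 bits=0x9dea5f at bit 7: 0x4ef52fd1
word = 0x4ef52fd1 → little-endian bytes:
  [0]=0xd1  [1]=0x2f  [2]=0xf5  [3]=0x4e

d1 2f f5 4e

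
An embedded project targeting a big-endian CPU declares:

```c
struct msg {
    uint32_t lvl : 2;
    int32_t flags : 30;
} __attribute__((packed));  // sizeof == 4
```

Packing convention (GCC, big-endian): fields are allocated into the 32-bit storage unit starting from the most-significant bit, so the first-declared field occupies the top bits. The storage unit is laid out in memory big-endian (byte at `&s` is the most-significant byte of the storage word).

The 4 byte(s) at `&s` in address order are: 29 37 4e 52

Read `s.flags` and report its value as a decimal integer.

-382251438

[0]=0x29 [1]=0x37 [2]=0x4e [3]=0x52 (big-endian) → word 0x29374e52
lvl:2 @ bit 30 → (0x29374e52>>30)&0x3 = 0x0
flags:30 @ bit 0 → (0x29374e52>>0)&0x3fffffff = 0x29374e52  ←
flags signed 30b, MSB=1: 691490386 - 1073741824 = -382251438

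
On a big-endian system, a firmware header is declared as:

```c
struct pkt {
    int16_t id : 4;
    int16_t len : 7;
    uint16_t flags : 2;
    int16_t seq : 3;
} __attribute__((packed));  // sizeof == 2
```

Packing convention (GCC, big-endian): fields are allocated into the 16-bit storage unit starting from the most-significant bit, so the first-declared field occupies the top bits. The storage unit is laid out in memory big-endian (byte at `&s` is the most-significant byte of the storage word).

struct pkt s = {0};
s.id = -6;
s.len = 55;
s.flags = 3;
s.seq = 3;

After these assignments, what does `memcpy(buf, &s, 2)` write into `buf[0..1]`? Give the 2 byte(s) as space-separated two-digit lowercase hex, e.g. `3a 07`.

a6 fb

[12+:4] id=-6 & 0xf = 0xa; word=0xa000
[5+:7] len=55 & 0x7f = 0x37; word=0xa6e0
[3+:2] flags=3 & 0x3 = 0x3; word=0xa6f8
[0+:3] seq=3 & 0x7 = 0x3; word=0xa6fb
word = 0xa6fb → big-endian bytes:
  [0]=0xa6  [1]=0xfb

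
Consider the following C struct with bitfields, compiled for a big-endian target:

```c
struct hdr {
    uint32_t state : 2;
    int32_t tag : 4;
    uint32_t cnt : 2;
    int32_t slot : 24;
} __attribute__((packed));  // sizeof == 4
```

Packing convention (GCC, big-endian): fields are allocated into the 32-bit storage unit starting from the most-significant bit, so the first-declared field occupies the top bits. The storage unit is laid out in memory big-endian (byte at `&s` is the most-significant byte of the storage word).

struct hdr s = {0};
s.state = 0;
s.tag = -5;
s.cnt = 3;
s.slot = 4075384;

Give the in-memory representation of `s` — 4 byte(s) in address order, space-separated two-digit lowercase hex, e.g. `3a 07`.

state (2b) val=0 bits=0x0 at bit 30: 0x00000000
tag (4b) val=-5 bits=0xb at bit 26: 0x2c000000
cnt (2b) val=3 bits=0x3 at bit 24: 0x2f000000
slot (24b) val=4075384 bits=0x3e2f78 at bit 0: 0x2f3e2f78
word = 0x2f3e2f78 → big-endian bytes:
  [0]=0x2f  [1]=0x3e  [2]=0x2f  [3]=0x78

2f 3e 2f 78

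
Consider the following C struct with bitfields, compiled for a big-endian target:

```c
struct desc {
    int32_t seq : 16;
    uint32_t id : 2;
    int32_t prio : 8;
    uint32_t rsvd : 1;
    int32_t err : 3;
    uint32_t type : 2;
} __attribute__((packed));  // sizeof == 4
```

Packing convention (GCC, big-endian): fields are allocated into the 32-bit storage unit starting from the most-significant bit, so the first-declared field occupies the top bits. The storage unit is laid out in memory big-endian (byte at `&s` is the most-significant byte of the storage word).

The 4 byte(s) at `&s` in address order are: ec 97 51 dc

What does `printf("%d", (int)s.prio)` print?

71

[0]=0xec [1]=0x97 [2]=0x51 [3]=0xdc (big-endian) → word 0xec9751dc
seq:16 @ bit 16 → (0xec9751dc>>16)&0xffff = 0xec97
id:2 @ bit 14 → (0xec9751dc>>14)&0x3 = 0x1
prio:8 @ bit 6 → (0xec9751dc>>6)&0xff = 0x47  ←
rsvd:1 @ bit 5 → (0xec9751dc>>5)&0x1 = 0x0
err:3 @ bit 2 → (0xec9751dc>>2)&0x7 = 0x7
type:2 @ bit 0 → (0xec9751dc>>0)&0x3 = 0x0
prio signed 8b, MSB=0: value = 71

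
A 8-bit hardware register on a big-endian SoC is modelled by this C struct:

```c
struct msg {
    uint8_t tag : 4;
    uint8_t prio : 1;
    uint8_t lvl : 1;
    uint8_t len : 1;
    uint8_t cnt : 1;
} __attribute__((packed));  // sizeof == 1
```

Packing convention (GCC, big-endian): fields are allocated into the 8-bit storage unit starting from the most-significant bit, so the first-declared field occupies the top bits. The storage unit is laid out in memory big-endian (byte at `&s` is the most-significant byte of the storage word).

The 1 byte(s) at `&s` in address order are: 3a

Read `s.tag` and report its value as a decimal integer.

3

[0]=0x3a (big-endian) → word 0x3a
tag [4+:4] = (word>>4) & 0xf = 3  ←
prio [3+:1] = (word>>3) & 0x1 = 1
lvl [2+:1] = (word>>2) & 0x1 = 0
len [1+:1] = (word>>1) & 0x1 = 1
cnt [0+:1] = (word>>0) & 0x1 = 0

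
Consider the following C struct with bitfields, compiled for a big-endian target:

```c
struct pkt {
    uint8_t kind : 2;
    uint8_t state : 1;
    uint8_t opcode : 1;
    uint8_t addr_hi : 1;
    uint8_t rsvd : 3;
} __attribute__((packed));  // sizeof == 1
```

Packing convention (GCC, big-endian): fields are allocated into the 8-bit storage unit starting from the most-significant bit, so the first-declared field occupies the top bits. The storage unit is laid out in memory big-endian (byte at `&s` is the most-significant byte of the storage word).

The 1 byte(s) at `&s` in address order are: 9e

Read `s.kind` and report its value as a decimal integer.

2

[0]=0x9e (big-endian) → word 0x9e
kind [6+:2] = (word>>6) & 0x3 = 2  ←
state [5+:1] = (word>>5) & 0x1 = 0
opcode [4+:1] = (word>>4) & 0x1 = 1
addr_hi [3+:1] = (word>>3) & 0x1 = 1
rsvd [0+:3] = (word>>0) & 0x7 = 6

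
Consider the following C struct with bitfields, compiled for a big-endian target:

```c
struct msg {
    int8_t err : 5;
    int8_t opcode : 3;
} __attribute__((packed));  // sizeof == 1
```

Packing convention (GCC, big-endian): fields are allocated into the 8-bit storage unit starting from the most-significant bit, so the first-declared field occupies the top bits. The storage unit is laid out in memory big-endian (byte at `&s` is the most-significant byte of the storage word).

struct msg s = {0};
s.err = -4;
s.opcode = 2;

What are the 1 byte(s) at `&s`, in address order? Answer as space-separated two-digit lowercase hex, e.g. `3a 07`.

e2

err:5 = -4 → 0x1c << 3 → word 0xe0
opcode:3 = 2 → 0x2 << 0 → word 0xe2
word = 0xe2 → big-endian bytes:
  [0]=0xe2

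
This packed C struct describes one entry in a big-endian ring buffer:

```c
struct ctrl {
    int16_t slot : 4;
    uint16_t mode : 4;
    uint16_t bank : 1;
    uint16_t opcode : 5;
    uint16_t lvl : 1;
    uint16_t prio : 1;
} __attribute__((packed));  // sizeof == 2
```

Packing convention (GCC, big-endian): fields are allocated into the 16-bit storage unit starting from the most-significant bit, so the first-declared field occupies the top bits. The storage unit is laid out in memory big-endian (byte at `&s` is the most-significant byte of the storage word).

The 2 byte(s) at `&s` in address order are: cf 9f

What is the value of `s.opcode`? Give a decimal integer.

7

[0]=0xcf [1]=0x9f (big-endian) → word 0xcf9f
slot [12+:4] = (word>>12) & 0xf = 12
mode [8+:4] = (word>>8) & 0xf = 15
bank [7+:1] = (word>>7) & 0x1 = 1
opcode [2+:5] = (word>>2) & 0x1f = 7  ←
lvl [1+:1] = (word>>1) & 0x1 = 1
prio [0+:1] = (word>>0) & 0x1 = 1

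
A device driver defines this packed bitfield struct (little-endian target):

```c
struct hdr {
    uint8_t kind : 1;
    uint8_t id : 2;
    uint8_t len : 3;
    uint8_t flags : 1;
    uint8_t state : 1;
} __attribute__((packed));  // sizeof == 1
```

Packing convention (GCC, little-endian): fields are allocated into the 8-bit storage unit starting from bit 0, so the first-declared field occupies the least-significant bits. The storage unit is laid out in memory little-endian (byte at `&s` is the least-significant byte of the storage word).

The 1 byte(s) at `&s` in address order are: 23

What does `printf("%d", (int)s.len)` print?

[0]=0x23 (little-endian) → word 0x23
kind [0+:1] = (word>>0) & 0x1 = 1
id [1+:2] = (word>>1) & 0x3 = 1
len [3+:3] = (word>>3) & 0x7 = 4  ←
flags [6+:1] = (word>>6) & 0x1 = 0
state [7+:1] = (word>>7) & 0x1 = 0

4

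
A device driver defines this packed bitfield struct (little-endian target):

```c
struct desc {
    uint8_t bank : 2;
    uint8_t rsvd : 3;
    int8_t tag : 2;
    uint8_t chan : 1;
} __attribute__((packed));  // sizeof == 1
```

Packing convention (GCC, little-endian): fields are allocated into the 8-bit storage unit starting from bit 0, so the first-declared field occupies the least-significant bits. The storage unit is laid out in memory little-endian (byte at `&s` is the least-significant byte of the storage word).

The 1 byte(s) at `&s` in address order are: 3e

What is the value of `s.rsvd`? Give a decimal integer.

[0]=0x3e (little-endian) → word 0x3e
bank [0+:2] = (word>>0) & 0x3 = 2
rsvd [2+:3] = (word>>2) & 0x7 = 7  ←
tag [5+:2] = (word>>5) & 0x3 = 1
chan [7+:1] = (word>>7) & 0x1 = 0

7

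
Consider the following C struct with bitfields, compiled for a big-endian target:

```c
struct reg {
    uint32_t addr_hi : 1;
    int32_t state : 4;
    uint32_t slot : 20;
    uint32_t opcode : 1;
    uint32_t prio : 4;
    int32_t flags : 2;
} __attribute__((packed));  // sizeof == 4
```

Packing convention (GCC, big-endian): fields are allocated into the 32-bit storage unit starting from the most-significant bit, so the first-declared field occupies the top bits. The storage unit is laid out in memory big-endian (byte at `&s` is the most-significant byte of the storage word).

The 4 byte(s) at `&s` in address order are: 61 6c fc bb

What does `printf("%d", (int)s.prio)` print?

14

[0]=0x61 [1]=0x6c [2]=0xfc [3]=0xbb (big-endian) → word 0x616cfcbb
addr_hi [31+:1] = (word>>31) & 0x1 = 0
state [27+:4] = (word>>27) & 0xf = 12
slot [7+:20] = (word>>7) & 0xfffff = 186873
opcode [6+:1] = (word>>6) & 0x1 = 0
prio [2+:4] = (word>>2) & 0xf = 14  ←
flags [0+:2] = (word>>0) & 0x3 = 3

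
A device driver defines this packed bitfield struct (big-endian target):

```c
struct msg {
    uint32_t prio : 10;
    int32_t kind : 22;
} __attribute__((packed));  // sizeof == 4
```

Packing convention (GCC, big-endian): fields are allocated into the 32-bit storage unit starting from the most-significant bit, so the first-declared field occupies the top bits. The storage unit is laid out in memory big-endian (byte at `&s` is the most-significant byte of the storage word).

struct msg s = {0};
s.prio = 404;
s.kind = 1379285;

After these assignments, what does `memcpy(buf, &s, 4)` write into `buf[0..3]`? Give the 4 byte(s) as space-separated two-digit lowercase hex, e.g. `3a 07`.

65 15 0b d5

prio (10b) val=404 bits=0x194 at bit 22: 0x65000000
kind (22b) val=1379285 bits=0x150bd5 at bit 0: 0x65150bd5
word = 0x65150bd5 → big-endian bytes:
  [0]=0x65  [1]=0x15  [2]=0x0b  [3]=0xd5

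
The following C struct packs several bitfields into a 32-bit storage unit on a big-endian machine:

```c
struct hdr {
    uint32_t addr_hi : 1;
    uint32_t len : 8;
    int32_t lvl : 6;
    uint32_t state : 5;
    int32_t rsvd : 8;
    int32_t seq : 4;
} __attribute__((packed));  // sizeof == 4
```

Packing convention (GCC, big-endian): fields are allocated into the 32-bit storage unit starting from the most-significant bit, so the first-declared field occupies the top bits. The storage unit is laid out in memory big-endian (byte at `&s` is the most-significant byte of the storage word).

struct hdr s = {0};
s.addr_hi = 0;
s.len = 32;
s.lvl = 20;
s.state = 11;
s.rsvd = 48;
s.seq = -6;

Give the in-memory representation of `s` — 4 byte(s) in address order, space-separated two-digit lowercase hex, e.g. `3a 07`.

[31+:1] addr_hi=0 & 0x1 = 0x0; word=0x00000000
[23+:8] len=32 & 0xff = 0x20; word=0x10000000
[17+:6] lvl=20 & 0x3f = 0x14; word=0x10280000
[12+:5] state=11 & 0x1f = 0xb; word=0x1028b000
[4+:8] rsvd=48 & 0xff = 0x30; word=0x1028b300
[0+:4] seq=-6 & 0xf = 0xa; word=0x1028b30a
word = 0x1028b30a → big-endian bytes:
  [0]=0x10  [1]=0x28  [2]=0xb3  [3]=0x0a

10 28 b3 0a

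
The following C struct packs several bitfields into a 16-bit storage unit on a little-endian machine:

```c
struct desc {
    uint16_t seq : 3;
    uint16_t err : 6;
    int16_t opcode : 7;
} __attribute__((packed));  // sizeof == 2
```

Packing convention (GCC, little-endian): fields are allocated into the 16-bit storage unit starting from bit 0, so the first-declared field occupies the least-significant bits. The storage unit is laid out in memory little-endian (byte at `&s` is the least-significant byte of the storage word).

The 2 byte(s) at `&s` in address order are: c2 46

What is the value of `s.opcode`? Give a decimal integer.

35

[0]=0xc2 [1]=0x46 (little-endian) → word 0x46c2
seq [0+:3] = (word>>0) & 0x7 = 2
err [3+:6] = (word>>3) & 0x3f = 24
opcode [9+:7] = (word>>9) & 0x7f = 35  ←
opcode signed 7b, MSB=0: value = 35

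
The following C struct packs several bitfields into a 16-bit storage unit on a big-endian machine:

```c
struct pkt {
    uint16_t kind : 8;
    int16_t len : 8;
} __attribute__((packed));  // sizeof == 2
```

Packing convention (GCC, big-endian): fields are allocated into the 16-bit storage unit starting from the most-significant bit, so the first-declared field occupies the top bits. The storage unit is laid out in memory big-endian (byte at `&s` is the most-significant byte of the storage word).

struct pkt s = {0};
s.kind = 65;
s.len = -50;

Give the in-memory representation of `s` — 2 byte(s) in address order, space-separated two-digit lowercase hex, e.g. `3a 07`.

41 ce

kind:8 = 65 → 0x41 << 8 → word 0x4100
len:8 = -50 → 0xce << 0 → word 0x41ce
word = 0x41ce → big-endian bytes:
  [0]=0x41  [1]=0xce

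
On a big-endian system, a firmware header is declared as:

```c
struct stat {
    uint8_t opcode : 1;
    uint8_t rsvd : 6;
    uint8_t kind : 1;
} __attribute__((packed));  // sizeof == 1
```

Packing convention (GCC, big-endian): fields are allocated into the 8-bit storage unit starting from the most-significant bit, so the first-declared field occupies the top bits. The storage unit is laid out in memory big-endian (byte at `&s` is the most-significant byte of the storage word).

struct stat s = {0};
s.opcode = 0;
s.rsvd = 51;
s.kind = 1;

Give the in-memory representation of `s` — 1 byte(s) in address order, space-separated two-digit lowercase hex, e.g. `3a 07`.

opcode (1b) val=0 bits=0x0 at bit 7: 0x00
rsvd (6b) val=51 bits=0x33 at bit 1: 0x66
kind (1b) val=1 bits=0x1 at bit 0: 0x67
word = 0x67 → big-endian bytes:
  [0]=0x67

67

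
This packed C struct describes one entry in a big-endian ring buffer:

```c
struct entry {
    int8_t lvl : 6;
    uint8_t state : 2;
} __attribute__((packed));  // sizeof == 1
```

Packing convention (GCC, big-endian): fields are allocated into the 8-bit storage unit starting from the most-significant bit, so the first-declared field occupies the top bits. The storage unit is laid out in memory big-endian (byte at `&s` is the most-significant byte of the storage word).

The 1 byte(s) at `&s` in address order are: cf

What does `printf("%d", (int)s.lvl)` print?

-13

[0]=0xcf (big-endian) → word 0xcf
lvl:6 @ bit 2 → (0xcf>>2)&0x3f = 0x33  ←
state:2 @ bit 0 → (0xcf>>0)&0x3 = 0x3
lvl signed 6b, MSB=1: 51 - 64 = -13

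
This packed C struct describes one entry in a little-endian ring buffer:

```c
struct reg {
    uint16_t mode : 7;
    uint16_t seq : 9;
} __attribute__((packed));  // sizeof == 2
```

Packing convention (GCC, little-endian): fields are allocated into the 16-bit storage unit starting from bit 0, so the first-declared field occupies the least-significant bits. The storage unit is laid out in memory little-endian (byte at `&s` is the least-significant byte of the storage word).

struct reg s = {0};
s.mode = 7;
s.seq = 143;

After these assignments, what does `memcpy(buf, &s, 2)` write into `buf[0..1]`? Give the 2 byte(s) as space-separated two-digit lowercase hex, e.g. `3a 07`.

mode (7b) val=7 bits=0x7 at bit 0: 0x0007
seq (9b) val=143 bits=0x8f at bit 7: 0x4787
word = 0x4787 → little-endian bytes:
  [0]=0x87  [1]=0x47

87 47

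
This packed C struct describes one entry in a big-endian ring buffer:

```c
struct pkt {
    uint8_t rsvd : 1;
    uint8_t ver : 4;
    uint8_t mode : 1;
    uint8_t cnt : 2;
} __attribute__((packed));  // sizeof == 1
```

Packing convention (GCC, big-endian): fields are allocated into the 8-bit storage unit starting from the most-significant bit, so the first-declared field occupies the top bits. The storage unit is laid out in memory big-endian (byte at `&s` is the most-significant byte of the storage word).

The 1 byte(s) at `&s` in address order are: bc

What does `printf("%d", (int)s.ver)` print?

[0]=0xbc (big-endian) → word 0xbc
rsvd:1 @ bit 7 → (0xbc>>7)&0x1 = 0x1
ver:4 @ bit 3 → (0xbc>>3)&0xf = 0x7  ←
mode:1 @ bit 2 → (0xbc>>2)&0x1 = 0x1
cnt:2 @ bit 0 → (0xbc>>0)&0x3 = 0x0

7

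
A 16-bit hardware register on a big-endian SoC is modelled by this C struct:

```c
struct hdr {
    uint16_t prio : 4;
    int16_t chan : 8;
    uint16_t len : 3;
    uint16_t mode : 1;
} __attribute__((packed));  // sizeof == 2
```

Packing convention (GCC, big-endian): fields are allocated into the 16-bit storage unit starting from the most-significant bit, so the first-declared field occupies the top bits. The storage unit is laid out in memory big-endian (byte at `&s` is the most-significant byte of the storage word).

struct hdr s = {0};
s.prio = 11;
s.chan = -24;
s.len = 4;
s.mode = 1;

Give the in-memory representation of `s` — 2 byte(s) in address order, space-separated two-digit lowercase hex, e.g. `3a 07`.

be 89

prio (4b) val=11 bits=0xb at bit 12: 0xb000
chan (8b) val=-24 bits=0xe8 at bit 4: 0xbe80
len (3b) val=4 bits=0x4 at bit 1: 0xbe88
mode (1b) val=1 bits=0x1 at bit 0: 0xbe89
word = 0xbe89 → big-endian bytes:
  [0]=0xbe  [1]=0x89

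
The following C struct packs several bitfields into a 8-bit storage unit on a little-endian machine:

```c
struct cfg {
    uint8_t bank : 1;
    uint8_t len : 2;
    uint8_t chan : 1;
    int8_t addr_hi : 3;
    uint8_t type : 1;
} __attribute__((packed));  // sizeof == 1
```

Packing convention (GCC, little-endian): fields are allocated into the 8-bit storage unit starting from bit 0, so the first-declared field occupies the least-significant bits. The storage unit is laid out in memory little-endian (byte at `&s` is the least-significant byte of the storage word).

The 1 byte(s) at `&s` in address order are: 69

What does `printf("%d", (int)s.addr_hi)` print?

[0]=0x69 (little-endian) → word 0x69
bank [0+:1] = (word>>0) & 0x1 = 1
len [1+:2] = (word>>1) & 0x3 = 0
chan [3+:1] = (word>>3) & 0x1 = 1
addr_hi [4+:3] = (word>>4) & 0x7 = 6  ←
type [7+:1] = (word>>7) & 0x1 = 0
addr_hi signed 3b, MSB=1: 6 - 8 = -2

-2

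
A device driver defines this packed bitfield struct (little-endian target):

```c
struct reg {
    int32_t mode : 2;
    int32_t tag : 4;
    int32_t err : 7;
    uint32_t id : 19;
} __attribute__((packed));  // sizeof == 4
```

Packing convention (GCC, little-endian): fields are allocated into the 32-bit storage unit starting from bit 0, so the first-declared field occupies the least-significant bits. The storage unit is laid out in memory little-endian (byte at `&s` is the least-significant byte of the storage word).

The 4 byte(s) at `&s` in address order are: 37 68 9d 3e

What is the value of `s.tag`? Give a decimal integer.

-3

[0]=0x37 [1]=0x68 [2]=0x9d [3]=0x3e (little-endian) → word 0x3e9d6837
mode [0+:2] = (word>>0) & 0x3 = 3
tag [2+:4] = (word>>2) & 0xf = 13  ←
err [6+:7] = (word>>6) & 0x7f = 32
id [13+:19] = (word>>13) & 0x7ffff = 128235
tag signed 4b, MSB=1: 13 - 16 = -3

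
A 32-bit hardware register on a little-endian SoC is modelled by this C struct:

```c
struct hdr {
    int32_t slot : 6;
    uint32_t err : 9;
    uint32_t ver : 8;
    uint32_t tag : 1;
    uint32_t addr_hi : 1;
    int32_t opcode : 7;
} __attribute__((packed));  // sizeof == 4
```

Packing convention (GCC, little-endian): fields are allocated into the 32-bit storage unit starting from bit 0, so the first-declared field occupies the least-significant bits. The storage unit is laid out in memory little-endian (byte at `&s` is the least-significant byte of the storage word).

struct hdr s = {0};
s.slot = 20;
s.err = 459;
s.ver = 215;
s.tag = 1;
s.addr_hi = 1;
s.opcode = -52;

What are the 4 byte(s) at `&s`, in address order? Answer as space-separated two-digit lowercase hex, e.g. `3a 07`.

slot (6b) val=20 bits=0x14 at bit 0: 0x00000014
err (9b) val=459 bits=0x1cb at bit 6: 0x000072d4
ver (8b) val=215 bits=0xd7 at bit 15: 0x006bf2d4
tag (1b) val=1 bits=0x1 at bit 23: 0x00ebf2d4
addr_hi (1b) val=1 bits=0x1 at bit 24: 0x01ebf2d4
opcode (7b) val=-52 bits=0x4c at bit 25: 0x99ebf2d4
word = 0x99ebf2d4 → little-endian bytes:
  [0]=0xd4  [1]=0xf2  [2]=0xeb  [3]=0x99

d4 f2 eb 99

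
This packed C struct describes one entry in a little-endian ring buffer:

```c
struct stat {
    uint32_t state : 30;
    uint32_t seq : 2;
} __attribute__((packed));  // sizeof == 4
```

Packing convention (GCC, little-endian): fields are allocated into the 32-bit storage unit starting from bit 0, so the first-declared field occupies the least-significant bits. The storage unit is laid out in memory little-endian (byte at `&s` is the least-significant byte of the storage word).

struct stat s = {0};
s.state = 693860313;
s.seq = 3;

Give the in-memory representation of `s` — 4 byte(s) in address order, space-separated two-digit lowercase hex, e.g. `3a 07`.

d9 77 5b e9

[0+:30] state=693860313 & 0x3fffffff = 0x295b77d9; word=0x295b77d9
[30+:2] seq=3 & 0x3 = 0x3; word=0xe95b77d9
word = 0xe95b77d9 → little-endian bytes:
  [0]=0xd9  [1]=0x77  [2]=0x5b  [3]=0xe9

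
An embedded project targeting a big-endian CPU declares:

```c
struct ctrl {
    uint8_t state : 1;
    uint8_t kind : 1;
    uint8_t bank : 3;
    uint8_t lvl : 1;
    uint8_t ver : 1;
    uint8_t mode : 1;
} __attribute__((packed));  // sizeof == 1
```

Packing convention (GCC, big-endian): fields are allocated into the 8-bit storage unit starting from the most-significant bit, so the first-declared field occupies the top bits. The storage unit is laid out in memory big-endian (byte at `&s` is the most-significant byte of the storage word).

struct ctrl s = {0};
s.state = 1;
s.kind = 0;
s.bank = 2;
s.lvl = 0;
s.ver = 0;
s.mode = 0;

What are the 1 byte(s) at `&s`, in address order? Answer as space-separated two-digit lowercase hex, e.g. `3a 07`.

state (1b) val=1 bits=0x1 at bit 7: 0x80
kind (1b) val=0 bits=0x0 at bit 6: 0x80
bank (3b) val=2 bits=0x2 at bit 3: 0x90
lvl (1b) val=0 bits=0x0 at bit 2: 0x90
ver (1b) val=0 bits=0x0 at bit 1: 0x90
mode (1b) val=0 bits=0x0 at bit 0: 0x90
word = 0x90 → big-endian bytes:
  [0]=0x90

90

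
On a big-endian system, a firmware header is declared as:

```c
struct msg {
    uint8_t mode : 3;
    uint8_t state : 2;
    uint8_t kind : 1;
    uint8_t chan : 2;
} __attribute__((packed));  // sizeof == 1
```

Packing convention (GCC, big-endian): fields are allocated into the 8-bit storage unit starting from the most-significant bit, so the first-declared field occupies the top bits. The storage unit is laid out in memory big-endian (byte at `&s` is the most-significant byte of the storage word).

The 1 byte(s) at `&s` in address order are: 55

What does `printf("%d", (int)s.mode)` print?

2

[0]=0x55 (big-endian) → word 0x55
mode [5+:3] = (word>>5) & 0x7 = 2  ←
state [3+:2] = (word>>3) & 0x3 = 2
kind [2+:1] = (word>>2) & 0x1 = 1
chan [0+:2] = (word>>0) & 0x3 = 1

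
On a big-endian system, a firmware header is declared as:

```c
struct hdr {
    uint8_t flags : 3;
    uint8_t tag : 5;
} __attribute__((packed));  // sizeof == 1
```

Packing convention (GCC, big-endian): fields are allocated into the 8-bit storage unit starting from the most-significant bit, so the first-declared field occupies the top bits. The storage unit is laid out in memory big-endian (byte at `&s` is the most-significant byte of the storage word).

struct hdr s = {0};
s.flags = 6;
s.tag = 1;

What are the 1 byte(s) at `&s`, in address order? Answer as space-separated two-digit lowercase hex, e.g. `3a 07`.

c1

flags (3b) val=6 bits=0x6 at bit 5: 0xc0
tag (5b) val=1 bits=0x1 at bit 0: 0xc1
word = 0xc1 → big-endian bytes:
  [0]=0xc1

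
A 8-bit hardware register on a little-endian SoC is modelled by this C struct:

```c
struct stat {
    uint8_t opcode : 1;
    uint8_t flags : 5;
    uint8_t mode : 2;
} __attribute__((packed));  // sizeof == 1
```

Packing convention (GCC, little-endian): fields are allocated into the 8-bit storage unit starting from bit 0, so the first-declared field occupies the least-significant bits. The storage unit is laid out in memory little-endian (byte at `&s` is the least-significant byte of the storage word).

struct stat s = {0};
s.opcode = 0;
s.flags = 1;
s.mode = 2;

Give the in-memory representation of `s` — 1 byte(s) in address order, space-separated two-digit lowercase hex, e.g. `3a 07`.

[0+:1] opcode=0 & 0x1 = 0x0; word=0x00
[1+:5] flags=1 & 0x1f = 0x1; word=0x02
[6+:2] mode=2 & 0x3 = 0x2; word=0x82
word = 0x82 → little-endian bytes:
  [0]=0x82

82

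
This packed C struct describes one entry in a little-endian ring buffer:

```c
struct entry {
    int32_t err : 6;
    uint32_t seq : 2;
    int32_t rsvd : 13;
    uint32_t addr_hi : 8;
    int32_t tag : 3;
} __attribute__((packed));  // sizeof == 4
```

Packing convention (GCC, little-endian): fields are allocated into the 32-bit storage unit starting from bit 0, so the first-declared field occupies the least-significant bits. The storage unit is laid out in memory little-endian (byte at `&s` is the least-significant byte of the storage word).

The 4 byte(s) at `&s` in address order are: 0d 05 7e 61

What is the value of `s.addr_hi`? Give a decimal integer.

[0]=0x0d [1]=0x05 [2]=0x7e [3]=0x61 (little-endian) → word 0x617e050d
err:6 @ bit 0 → (0x617e050d>>0)&0x3f = 0xd
seq:2 @ bit 6 → (0x617e050d>>6)&0x3 = 0x0
rsvd:13 @ bit 8 → (0x617e050d>>8)&0x1fff = 0x1e05
addr_hi:8 @ bit 21 → (0x617e050d>>21)&0xff = 0xb  ←
tag:3 @ bit 29 → (0x617e050d>>29)&0x7 = 0x3

11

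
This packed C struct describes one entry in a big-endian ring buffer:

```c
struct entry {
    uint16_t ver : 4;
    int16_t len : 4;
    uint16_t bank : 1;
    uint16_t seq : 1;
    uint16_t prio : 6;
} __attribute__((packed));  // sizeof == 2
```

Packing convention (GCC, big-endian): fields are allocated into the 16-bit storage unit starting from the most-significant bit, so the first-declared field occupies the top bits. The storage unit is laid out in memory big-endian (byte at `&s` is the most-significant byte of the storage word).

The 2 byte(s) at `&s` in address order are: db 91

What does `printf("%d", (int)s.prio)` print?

[0]=0xdb [1]=0x91 (big-endian) → word 0xdb91
ver:4 @ bit 12 → (0xdb91>>12)&0xf = 0xd
len:4 @ bit 8 → (0xdb91>>8)&0xf = 0xb
bank:1 @ bit 7 → (0xdb91>>7)&0x1 = 0x1
seq:1 @ bit 6 → (0xdb91>>6)&0x1 = 0x0
prio:6 @ bit 0 → (0xdb91>>0)&0x3f = 0x11  ←

17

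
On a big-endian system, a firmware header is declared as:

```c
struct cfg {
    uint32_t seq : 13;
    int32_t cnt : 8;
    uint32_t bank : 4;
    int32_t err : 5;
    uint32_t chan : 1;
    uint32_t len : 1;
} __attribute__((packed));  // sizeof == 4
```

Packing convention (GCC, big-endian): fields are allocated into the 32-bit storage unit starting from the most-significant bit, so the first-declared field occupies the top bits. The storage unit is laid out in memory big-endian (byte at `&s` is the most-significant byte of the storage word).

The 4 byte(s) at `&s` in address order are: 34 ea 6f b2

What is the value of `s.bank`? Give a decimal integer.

[0]=0x34 [1]=0xea [2]=0x6f [3]=0xb2 (big-endian) → word 0x34ea6fb2
seq:13 @ bit 19 → (0x34ea6fb2>>19)&0x1fff = 0x69d
cnt:8 @ bit 11 → (0x34ea6fb2>>11)&0xff = 0x4d
bank:4 @ bit 7 → (0x34ea6fb2>>7)&0xf = 0xf  ←
err:5 @ bit 2 → (0x34ea6fb2>>2)&0x1f = 0xc
chan:1 @ bit 1 → (0x34ea6fb2>>1)&0x1 = 0x1
len:1 @ bit 0 → (0x34ea6fb2>>0)&0x1 = 0x0

15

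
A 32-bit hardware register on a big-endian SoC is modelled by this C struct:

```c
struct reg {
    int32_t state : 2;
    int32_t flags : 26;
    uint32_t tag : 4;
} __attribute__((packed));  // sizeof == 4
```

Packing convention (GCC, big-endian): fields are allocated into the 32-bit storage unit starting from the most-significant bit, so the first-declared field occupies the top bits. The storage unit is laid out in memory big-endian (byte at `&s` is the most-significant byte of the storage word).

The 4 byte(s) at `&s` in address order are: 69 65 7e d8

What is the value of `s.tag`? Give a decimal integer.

[0]=0x69 [1]=0x65 [2]=0x7e [3]=0xd8 (big-endian) → word 0x69657ed8
state [30+:2] = (word>>30) & 0x3 = 1
flags [4+:26] = (word>>4) & 0x3ffffff = 43407341
tag [0+:4] = (word>>0) & 0xf = 8  ←

8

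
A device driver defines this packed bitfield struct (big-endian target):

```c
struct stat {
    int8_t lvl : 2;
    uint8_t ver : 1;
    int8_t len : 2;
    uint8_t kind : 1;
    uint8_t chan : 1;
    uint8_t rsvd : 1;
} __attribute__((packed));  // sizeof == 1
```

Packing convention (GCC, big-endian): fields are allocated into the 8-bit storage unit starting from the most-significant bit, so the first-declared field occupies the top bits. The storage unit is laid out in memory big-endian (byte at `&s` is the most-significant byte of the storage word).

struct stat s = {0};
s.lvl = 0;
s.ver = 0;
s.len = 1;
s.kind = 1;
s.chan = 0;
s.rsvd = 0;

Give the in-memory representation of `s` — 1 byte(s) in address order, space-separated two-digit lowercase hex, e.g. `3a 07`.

0c

[6+:2] lvl=0 & 0x3 = 0x0; word=0x00
[5+:1] ver=0 & 0x1 = 0x0; word=0x00
[3+:2] len=1 & 0x3 = 0x1; word=0x08
[2+:1] kind=1 & 0x1 = 0x1; word=0x0c
[1+:1] chan=0 & 0x1 = 0x0; word=0x0c
[0+:1] rsvd=0 & 0x1 = 0x0; word=0x0c
word = 0x0c → big-endian bytes:
  [0]=0x0c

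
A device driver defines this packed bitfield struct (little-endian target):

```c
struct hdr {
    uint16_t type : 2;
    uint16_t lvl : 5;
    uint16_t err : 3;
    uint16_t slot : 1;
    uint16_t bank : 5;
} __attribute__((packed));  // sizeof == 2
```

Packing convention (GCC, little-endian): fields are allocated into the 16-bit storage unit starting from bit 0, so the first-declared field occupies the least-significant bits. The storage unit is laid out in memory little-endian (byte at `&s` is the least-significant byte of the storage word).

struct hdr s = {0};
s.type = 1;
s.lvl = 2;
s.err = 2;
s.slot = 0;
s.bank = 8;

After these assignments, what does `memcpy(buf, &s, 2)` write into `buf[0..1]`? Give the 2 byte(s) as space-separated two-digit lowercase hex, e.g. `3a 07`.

09 41

type (2b) val=1 bits=0x1 at bit 0: 0x0001
lvl (5b) val=2 bits=0x2 at bit 2: 0x0009
err (3b) val=2 bits=0x2 at bit 7: 0x0109
slot (1b) val=0 bits=0x0 at bit 10: 0x0109
bank (5b) val=8 bits=0x8 at bit 11: 0x4109
word = 0x4109 → little-endian bytes:
  [0]=0x09  [1]=0x41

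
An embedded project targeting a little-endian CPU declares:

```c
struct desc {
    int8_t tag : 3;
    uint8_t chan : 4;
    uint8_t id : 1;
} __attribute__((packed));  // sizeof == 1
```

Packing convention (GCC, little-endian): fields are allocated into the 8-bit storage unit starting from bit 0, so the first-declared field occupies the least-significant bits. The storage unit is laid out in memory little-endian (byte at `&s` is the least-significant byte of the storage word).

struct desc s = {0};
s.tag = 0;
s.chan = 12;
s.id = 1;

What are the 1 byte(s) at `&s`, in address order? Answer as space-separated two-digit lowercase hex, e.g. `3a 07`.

[0+:3] tag=0 & 0x7 = 0x0; word=0x00
[3+:4] chan=12 & 0xf = 0xc; word=0x60
[7+:1] id=1 & 0x1 = 0x1; word=0xe0
word = 0xe0 → little-endian bytes:
  [0]=0xe0

e0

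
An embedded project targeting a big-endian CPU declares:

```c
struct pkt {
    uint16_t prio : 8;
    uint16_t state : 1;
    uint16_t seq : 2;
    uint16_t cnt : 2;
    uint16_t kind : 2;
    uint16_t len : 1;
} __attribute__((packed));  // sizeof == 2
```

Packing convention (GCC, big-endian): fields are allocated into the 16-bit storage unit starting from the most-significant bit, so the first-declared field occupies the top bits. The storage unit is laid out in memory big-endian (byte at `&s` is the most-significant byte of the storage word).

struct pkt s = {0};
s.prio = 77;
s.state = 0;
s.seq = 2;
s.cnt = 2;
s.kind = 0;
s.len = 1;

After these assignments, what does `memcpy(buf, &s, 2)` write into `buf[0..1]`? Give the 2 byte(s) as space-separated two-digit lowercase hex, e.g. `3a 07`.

4d 51

prio (8b) val=77 bits=0x4d at bit 8: 0x4d00
state (1b) val=0 bits=0x0 at bit 7: 0x4d00
seq (2b) val=2 bits=0x2 at bit 5: 0x4d40
cnt (2b) val=2 bits=0x2 at bit 3: 0x4d50
kind (2b) val=0 bits=0x0 at bit 1: 0x4d50
len (1b) val=1 bits=0x1 at bit 0: 0x4d51
word = 0x4d51 → big-endian bytes:
  [0]=0x4d  [1]=0x51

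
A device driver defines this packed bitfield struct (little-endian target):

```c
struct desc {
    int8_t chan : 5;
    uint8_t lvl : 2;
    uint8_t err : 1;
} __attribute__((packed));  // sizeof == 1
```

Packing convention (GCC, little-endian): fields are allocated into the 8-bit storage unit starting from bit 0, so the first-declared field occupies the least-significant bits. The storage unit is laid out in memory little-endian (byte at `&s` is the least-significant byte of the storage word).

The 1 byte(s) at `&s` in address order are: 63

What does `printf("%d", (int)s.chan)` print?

3

[0]=0x63 (little-endian) → word 0x63
chan:5 @ bit 0 → (0x63>>0)&0x1f = 0x3  ←
lvl:2 @ bit 5 → (0x63>>5)&0x3 = 0x3
err:1 @ bit 7 → (0x63>>7)&0x1 = 0x0
chan signed 5b, MSB=0: value = 3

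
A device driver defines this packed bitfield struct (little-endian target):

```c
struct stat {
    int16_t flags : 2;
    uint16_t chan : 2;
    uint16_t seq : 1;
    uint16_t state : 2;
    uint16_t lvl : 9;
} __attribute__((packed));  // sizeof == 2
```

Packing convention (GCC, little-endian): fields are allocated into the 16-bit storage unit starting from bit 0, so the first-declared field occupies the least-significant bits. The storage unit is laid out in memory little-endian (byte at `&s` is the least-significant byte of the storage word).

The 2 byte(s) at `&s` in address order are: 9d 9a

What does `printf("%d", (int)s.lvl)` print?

[0]=0x9d [1]=0x9a (little-endian) → word 0x9a9d
flags:2 @ bit 0 → (0x9a9d>>0)&0x3 = 0x1
chan:2 @ bit 2 → (0x9a9d>>2)&0x3 = 0x3
seq:1 @ bit 4 → (0x9a9d>>4)&0x1 = 0x1
state:2 @ bit 5 → (0x9a9d>>5)&0x3 = 0x0
lvl:9 @ bit 7 → (0x9a9d>>7)&0x1ff = 0x135  ←

309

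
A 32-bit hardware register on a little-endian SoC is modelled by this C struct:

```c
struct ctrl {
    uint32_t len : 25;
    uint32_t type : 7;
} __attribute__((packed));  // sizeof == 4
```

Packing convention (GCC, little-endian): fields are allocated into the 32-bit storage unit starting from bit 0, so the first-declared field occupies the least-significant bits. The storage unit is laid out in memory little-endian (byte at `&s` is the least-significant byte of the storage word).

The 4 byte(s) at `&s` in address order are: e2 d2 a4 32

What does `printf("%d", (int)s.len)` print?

[0]=0xe2 [1]=0xd2 [2]=0xa4 [3]=0x32 (little-endian) → word 0x32a4d2e2
len:25 @ bit 0 → (0x32a4d2e2>>0)&0x1ffffff = 0xa4d2e2  ←
type:7 @ bit 25 → (0x32a4d2e2>>25)&0x7f = 0x19

10801890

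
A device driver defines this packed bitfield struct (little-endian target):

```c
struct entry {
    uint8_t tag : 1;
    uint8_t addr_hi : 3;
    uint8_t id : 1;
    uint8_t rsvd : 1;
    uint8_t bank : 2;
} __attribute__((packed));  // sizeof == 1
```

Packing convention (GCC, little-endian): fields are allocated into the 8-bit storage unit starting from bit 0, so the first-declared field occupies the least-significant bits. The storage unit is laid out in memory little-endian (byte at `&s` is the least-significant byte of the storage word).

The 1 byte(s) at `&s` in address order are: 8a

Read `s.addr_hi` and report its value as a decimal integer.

5

[0]=0x8a (little-endian) → word 0x8a
tag [0+:1] = (word>>0) & 0x1 = 0
addr_hi [1+:3] = (word>>1) & 0x7 = 5  ←
id [4+:1] = (word>>4) & 0x1 = 0
rsvd [5+:1] = (word>>5) & 0x1 = 0
bank [6+:2] = (word>>6) & 0x3 = 2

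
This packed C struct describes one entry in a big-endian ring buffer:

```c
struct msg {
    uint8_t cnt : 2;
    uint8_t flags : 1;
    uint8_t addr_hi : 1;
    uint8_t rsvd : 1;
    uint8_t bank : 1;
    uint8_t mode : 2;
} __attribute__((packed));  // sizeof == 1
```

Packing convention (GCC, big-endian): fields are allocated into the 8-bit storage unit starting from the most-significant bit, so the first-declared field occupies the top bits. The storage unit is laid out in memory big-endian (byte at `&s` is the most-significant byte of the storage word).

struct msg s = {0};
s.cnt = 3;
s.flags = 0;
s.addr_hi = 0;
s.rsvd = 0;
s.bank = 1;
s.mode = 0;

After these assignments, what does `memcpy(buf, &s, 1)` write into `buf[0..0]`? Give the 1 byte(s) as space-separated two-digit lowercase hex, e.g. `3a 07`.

cnt:2 = 3 → 0x3 << 6 → word 0xc0
flags:1 = 0 → 0x0 << 5 → word 0xc0
addr_hi:1 = 0 → 0x0 << 4 → word 0xc0
rsvd:1 = 0 → 0x0 << 3 → word 0xc0
bank:1 = 1 → 0x1 << 2 → word 0xc4
mode:2 = 0 → 0x0 << 0 → word 0xc4
word = 0xc4 → big-endian bytes:
  [0]=0xc4

c4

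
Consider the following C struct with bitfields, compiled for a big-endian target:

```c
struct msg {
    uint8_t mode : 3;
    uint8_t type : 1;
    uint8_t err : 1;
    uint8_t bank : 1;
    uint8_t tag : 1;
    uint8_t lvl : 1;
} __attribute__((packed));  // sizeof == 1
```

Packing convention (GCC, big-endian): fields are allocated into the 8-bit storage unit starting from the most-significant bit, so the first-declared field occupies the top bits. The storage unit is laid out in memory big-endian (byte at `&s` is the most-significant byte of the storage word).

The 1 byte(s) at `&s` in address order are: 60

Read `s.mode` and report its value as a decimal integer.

3

[0]=0x60 (big-endian) → word 0x60
mode:3 @ bit 5 → (0x60>>5)&0x7 = 0x3  ←
type:1 @ bit 4 → (0x60>>4)&0x1 = 0x0
err:1 @ bit 3 → (0x60>>3)&0x1 = 0x0
bank:1 @ bit 2 → (0x60>>2)&0x1 = 0x0
tag:1 @ bit 1 → (0x60>>1)&0x1 = 0x0
lvl:1 @ bit 0 → (0x60>>0)&0x1 = 0x0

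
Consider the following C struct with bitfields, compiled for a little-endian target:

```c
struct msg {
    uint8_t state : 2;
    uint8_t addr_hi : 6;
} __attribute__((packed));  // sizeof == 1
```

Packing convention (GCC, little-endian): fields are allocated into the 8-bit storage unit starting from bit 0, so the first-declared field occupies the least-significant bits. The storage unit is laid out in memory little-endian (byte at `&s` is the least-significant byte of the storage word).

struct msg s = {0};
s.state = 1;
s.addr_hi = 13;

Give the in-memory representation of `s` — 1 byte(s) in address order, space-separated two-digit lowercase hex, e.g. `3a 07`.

state:2 = 1 → 0x1 << 0 → word 0x01
addr_hi:6 = 13 → 0xd << 2 → word 0x35
word = 0x35 → little-endian bytes:
  [0]=0x35

35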